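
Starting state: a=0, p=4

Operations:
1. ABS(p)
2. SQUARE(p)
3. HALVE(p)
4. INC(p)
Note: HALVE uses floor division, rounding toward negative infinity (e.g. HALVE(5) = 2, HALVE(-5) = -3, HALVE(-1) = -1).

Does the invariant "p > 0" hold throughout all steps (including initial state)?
Yes

The invariant holds at every step.

State at each step:
Initial: a=0, p=4
After step 1: a=0, p=4
After step 2: a=0, p=16
After step 3: a=0, p=8
After step 4: a=0, p=9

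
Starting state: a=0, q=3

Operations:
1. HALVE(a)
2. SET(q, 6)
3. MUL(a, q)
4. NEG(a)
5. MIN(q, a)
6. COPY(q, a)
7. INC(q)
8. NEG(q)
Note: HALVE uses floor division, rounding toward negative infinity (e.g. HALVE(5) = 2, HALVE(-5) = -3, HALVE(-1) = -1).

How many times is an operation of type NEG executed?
2

Counting NEG operations:
Step 4: NEG(a) ← NEG
Step 8: NEG(q) ← NEG
Total: 2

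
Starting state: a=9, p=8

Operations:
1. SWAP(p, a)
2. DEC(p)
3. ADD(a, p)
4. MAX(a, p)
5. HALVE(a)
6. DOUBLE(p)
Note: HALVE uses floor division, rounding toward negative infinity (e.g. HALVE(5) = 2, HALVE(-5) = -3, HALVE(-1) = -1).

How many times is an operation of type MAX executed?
1

Counting MAX operations:
Step 4: MAX(a, p) ← MAX
Total: 1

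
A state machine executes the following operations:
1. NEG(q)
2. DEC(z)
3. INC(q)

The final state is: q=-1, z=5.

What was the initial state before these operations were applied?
q=2, z=6

Working backwards:
Final state: q=-1, z=5
Before step 3 (INC(q)): q=-2, z=5
Before step 2 (DEC(z)): q=-2, z=6
Before step 1 (NEG(q)): q=2, z=6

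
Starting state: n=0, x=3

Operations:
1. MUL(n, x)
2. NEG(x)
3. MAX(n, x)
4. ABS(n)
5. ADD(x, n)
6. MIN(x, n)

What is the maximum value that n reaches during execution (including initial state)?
0

Values of n at each step:
Initial: n = 0 ← maximum
After step 1: n = 0
After step 2: n = 0
After step 3: n = 0
After step 4: n = 0
After step 5: n = 0
After step 6: n = 0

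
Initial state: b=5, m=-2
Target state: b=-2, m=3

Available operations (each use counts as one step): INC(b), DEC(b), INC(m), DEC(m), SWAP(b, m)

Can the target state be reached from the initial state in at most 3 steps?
Yes

Path (3 steps): DEC(b) → DEC(b) → SWAP(b, m)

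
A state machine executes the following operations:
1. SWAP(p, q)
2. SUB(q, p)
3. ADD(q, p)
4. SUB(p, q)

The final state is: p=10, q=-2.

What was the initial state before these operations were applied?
p=-2, q=8

Working backwards:
Final state: p=10, q=-2
Before step 4 (SUB(p, q)): p=8, q=-2
Before step 3 (ADD(q, p)): p=8, q=-10
Before step 2 (SUB(q, p)): p=8, q=-2
Before step 1 (SWAP(p, q)): p=-2, q=8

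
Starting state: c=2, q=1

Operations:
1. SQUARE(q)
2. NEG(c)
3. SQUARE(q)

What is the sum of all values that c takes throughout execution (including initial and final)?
0

Values of c at each step:
Initial: c = 2
After step 1: c = 2
After step 2: c = -2
After step 3: c = -2
Sum = 2 + 2 + -2 + -2 = 0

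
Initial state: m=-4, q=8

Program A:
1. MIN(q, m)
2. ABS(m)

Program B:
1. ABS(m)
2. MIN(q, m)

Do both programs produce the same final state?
No

Program A final state: m=4, q=-4
Program B final state: m=4, q=4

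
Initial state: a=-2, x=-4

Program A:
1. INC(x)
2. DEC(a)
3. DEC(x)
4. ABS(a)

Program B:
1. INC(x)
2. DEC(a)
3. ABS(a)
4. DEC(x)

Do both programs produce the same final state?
Yes

Program A final state: a=3, x=-4
Program B final state: a=3, x=-4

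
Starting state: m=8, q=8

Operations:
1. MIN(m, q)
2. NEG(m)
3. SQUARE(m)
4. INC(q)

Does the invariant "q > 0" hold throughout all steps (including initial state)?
Yes

The invariant holds at every step.

State at each step:
Initial: m=8, q=8
After step 1: m=8, q=8
After step 2: m=-8, q=8
After step 3: m=64, q=8
After step 4: m=64, q=9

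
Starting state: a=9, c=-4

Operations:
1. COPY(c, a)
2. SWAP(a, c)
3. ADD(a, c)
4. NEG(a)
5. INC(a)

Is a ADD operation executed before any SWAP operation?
No

First ADD: step 3
First SWAP: step 2
Since 3 > 2, SWAP comes first.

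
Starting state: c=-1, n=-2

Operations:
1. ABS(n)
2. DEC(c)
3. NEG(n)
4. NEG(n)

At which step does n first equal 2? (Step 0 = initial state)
Step 1

Tracing n:
Initial: n = -2
After step 1: n = 2 ← first occurrence
After step 2: n = 2
After step 3: n = -2
After step 4: n = 2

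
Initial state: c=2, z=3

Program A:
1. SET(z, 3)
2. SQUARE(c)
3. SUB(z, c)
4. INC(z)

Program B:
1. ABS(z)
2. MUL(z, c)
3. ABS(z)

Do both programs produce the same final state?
No

Program A final state: c=4, z=0
Program B final state: c=2, z=6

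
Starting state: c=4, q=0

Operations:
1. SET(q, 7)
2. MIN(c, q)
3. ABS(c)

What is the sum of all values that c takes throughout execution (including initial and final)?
16

Values of c at each step:
Initial: c = 4
After step 1: c = 4
After step 2: c = 4
After step 3: c = 4
Sum = 4 + 4 + 4 + 4 = 16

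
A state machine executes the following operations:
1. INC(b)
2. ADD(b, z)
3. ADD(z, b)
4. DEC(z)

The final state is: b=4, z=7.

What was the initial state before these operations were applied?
b=-1, z=4

Working backwards:
Final state: b=4, z=7
Before step 4 (DEC(z)): b=4, z=8
Before step 3 (ADD(z, b)): b=4, z=4
Before step 2 (ADD(b, z)): b=0, z=4
Before step 1 (INC(b)): b=-1, z=4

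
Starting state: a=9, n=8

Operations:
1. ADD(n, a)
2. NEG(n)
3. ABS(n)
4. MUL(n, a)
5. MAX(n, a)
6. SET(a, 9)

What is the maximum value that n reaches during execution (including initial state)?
153

Values of n at each step:
Initial: n = 8
After step 1: n = 17
After step 2: n = -17
After step 3: n = 17
After step 4: n = 153 ← maximum
After step 5: n = 153
After step 6: n = 153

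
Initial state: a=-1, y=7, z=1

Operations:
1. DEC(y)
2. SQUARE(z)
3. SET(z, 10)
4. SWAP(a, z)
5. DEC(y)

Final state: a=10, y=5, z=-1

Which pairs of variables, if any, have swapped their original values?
None

Comparing initial and final values:
a: -1 → 10
z: 1 → -1
y: 7 → 5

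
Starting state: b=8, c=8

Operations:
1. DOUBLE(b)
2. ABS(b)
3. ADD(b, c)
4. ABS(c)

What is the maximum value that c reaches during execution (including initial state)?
8

Values of c at each step:
Initial: c = 8 ← maximum
After step 1: c = 8
After step 2: c = 8
After step 3: c = 8
After step 4: c = 8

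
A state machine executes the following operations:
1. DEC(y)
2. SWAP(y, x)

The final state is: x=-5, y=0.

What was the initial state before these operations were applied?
x=0, y=-4

Working backwards:
Final state: x=-5, y=0
Before step 2 (SWAP(y, x)): x=0, y=-5
Before step 1 (DEC(y)): x=0, y=-4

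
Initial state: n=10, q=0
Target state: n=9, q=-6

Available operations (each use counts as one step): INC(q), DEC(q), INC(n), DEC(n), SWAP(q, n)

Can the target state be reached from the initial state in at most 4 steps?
No

The target state cannot be reached within 4 steps.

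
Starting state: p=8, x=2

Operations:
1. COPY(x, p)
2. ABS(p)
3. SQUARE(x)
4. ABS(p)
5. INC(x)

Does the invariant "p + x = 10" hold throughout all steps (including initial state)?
No, violated after step 1

The invariant is violated after step 1.

State at each step:
Initial: p=8, x=2
After step 1: p=8, x=8
After step 2: p=8, x=8
After step 3: p=8, x=64
After step 4: p=8, x=64
After step 5: p=8, x=65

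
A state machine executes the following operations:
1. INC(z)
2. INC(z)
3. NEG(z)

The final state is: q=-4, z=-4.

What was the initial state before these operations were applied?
q=-4, z=2

Working backwards:
Final state: q=-4, z=-4
Before step 3 (NEG(z)): q=-4, z=4
Before step 2 (INC(z)): q=-4, z=3
Before step 1 (INC(z)): q=-4, z=2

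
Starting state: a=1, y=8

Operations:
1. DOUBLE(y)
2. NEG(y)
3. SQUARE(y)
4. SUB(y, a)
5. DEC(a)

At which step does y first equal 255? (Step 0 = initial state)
Step 4

Tracing y:
Initial: y = 8
After step 1: y = 16
After step 2: y = -16
After step 3: y = 256
After step 4: y = 255 ← first occurrence
After step 5: y = 255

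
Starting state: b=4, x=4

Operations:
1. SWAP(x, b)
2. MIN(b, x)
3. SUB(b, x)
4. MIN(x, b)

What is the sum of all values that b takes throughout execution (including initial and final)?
12

Values of b at each step:
Initial: b = 4
After step 1: b = 4
After step 2: b = 4
After step 3: b = 0
After step 4: b = 0
Sum = 4 + 4 + 4 + 0 + 0 = 12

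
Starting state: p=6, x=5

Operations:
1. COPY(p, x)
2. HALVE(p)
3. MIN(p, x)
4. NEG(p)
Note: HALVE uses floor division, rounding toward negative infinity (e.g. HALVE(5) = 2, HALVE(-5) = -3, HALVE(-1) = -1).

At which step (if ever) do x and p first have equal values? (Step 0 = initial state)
Step 1

x and p first become equal after step 1.

Comparing values at each step:
Initial: x=5, p=6
After step 1: x=5, p=5 ← equal!
After step 2: x=5, p=2
After step 3: x=5, p=2
After step 4: x=5, p=-2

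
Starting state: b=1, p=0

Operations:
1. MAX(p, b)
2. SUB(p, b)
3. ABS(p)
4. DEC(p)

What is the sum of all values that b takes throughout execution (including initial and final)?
5

Values of b at each step:
Initial: b = 1
After step 1: b = 1
After step 2: b = 1
After step 3: b = 1
After step 4: b = 1
Sum = 1 + 1 + 1 + 1 + 1 = 5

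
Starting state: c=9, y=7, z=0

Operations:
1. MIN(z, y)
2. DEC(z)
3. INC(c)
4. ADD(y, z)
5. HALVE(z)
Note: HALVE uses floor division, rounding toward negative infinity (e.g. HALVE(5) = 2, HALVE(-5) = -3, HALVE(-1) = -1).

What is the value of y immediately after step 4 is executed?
y = 6

Tracing y through execution:
Initial: y = 7
After step 1 (MIN(z, y)): y = 7
After step 2 (DEC(z)): y = 7
After step 3 (INC(c)): y = 7
After step 4 (ADD(y, z)): y = 6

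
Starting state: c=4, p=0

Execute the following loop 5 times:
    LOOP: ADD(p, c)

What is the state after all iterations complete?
c=4, p=20

Iteration trace:
Start: c=4, p=0
After iteration 1: c=4, p=4
After iteration 2: c=4, p=8
After iteration 3: c=4, p=12
After iteration 4: c=4, p=16
After iteration 5: c=4, p=20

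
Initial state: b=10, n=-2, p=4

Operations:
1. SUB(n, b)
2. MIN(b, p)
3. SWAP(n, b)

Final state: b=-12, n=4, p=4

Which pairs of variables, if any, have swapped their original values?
None

Comparing initial and final values:
p: 4 → 4
b: 10 → -12
n: -2 → 4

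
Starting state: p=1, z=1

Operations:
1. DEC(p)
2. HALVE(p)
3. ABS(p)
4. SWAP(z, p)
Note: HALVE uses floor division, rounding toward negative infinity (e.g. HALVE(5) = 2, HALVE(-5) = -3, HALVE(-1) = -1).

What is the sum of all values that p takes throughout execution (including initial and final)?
2

Values of p at each step:
Initial: p = 1
After step 1: p = 0
After step 2: p = 0
After step 3: p = 0
After step 4: p = 1
Sum = 1 + 0 + 0 + 0 + 1 = 2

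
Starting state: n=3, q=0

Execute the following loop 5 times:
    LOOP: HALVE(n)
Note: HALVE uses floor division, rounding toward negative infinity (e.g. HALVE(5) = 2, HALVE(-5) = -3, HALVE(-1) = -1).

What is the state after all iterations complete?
n=0, q=0

Iteration trace:
Start: n=3, q=0
After iteration 1: n=1, q=0
After iteration 2: n=0, q=0
After iteration 3: n=0, q=0
After iteration 4: n=0, q=0
After iteration 5: n=0, q=0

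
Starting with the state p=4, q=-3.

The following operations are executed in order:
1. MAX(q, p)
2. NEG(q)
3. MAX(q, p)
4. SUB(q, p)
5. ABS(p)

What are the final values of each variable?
{p: 4, q: 0}

Step-by-step execution:
Initial: p=4, q=-3
After step 1 (MAX(q, p)): p=4, q=4
After step 2 (NEG(q)): p=4, q=-4
After step 3 (MAX(q, p)): p=4, q=4
After step 4 (SUB(q, p)): p=4, q=0
After step 5 (ABS(p)): p=4, q=0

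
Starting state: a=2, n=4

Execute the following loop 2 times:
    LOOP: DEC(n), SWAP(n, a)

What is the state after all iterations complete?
a=1, n=3

Iteration trace:
Start: a=2, n=4
After iteration 1: a=3, n=2
After iteration 2: a=1, n=3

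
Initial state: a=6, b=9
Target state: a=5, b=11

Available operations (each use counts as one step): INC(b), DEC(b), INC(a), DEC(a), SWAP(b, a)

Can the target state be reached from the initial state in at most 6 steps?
Yes

Path (3 steps): INC(b) → INC(b) → DEC(a)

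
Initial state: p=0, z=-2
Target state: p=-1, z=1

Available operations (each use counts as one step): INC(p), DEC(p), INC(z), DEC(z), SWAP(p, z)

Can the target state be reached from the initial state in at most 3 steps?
Yes

Path (3 steps): INC(p) → INC(z) → SWAP(p, z)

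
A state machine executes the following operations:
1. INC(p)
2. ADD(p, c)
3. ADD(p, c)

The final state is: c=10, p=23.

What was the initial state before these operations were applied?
c=10, p=2

Working backwards:
Final state: c=10, p=23
Before step 3 (ADD(p, c)): c=10, p=13
Before step 2 (ADD(p, c)): c=10, p=3
Before step 1 (INC(p)): c=10, p=2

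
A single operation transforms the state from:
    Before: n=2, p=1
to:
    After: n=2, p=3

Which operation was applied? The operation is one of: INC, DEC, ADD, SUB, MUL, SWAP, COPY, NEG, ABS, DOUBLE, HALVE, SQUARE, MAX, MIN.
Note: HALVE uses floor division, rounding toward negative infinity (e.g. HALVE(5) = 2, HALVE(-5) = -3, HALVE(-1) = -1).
ADD(p, n)

Analyzing the change:
Before: n=2, p=1
After: n=2, p=3
Variable p changed from 1 to 3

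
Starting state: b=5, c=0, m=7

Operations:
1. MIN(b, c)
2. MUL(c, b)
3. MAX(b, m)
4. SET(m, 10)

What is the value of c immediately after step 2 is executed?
c = 0

Tracing c through execution:
Initial: c = 0
After step 1 (MIN(b, c)): c = 0
After step 2 (MUL(c, b)): c = 0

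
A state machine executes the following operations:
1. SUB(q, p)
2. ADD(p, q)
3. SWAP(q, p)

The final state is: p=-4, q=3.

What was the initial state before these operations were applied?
p=7, q=3

Working backwards:
Final state: p=-4, q=3
Before step 3 (SWAP(q, p)): p=3, q=-4
Before step 2 (ADD(p, q)): p=7, q=-4
Before step 1 (SUB(q, p)): p=7, q=3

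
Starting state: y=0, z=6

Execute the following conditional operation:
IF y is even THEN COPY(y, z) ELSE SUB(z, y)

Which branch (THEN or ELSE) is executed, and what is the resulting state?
Branch: THEN, Final state: y=6, z=6

Evaluating condition: y is even
Condition is True, so THEN branch executes
After COPY(y, z): y=6, z=6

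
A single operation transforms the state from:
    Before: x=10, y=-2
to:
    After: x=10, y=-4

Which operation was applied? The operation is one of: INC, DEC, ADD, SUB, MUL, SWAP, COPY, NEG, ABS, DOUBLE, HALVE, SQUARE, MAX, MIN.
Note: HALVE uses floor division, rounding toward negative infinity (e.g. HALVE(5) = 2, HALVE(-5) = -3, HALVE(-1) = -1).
DOUBLE(y)

Analyzing the change:
Before: x=10, y=-2
After: x=10, y=-4
Variable y changed from -2 to -4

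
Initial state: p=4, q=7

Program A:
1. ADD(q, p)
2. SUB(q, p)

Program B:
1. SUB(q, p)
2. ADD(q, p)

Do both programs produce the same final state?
Yes

Program A final state: p=4, q=7
Program B final state: p=4, q=7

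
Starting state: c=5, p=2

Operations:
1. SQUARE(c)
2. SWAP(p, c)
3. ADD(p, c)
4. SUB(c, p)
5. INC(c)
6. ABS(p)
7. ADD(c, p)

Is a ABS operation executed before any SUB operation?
No

First ABS: step 6
First SUB: step 4
Since 6 > 4, SUB comes first.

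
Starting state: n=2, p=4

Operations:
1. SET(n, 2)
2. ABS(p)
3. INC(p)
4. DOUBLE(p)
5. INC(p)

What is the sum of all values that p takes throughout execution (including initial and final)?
38

Values of p at each step:
Initial: p = 4
After step 1: p = 4
After step 2: p = 4
After step 3: p = 5
After step 4: p = 10
After step 5: p = 11
Sum = 4 + 4 + 4 + 5 + 10 + 11 = 38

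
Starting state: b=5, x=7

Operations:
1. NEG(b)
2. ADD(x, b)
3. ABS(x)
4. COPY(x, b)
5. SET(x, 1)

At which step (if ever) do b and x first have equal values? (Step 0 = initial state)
Step 4

b and x first become equal after step 4.

Comparing values at each step:
Initial: b=5, x=7
After step 1: b=-5, x=7
After step 2: b=-5, x=2
After step 3: b=-5, x=2
After step 4: b=-5, x=-5 ← equal!
After step 5: b=-5, x=1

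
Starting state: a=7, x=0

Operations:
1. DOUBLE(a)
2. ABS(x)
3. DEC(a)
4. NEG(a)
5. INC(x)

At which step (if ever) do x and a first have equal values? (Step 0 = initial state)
Never

x and a never become equal during execution.

Comparing values at each step:
Initial: x=0, a=7
After step 1: x=0, a=14
After step 2: x=0, a=14
After step 3: x=0, a=13
After step 4: x=0, a=-13
After step 5: x=1, a=-13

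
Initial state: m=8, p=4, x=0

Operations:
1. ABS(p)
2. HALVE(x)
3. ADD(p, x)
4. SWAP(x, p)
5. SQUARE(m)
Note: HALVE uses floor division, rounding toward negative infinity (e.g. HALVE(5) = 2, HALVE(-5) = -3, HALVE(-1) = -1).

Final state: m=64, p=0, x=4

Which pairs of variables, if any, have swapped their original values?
(x, p)

Comparing initial and final values:
x: 0 → 4
m: 8 → 64
p: 4 → 0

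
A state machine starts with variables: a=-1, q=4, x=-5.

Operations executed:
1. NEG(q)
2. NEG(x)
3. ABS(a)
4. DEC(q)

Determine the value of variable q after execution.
q = -5

Tracing execution:
Step 1: NEG(q) → q = -4
Step 2: NEG(x) → q = -4
Step 3: ABS(a) → q = -4
Step 4: DEC(q) → q = -5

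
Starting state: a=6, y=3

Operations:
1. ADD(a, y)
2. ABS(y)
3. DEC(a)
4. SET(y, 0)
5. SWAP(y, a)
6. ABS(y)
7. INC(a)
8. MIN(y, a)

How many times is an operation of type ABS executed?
2

Counting ABS operations:
Step 2: ABS(y) ← ABS
Step 6: ABS(y) ← ABS
Total: 2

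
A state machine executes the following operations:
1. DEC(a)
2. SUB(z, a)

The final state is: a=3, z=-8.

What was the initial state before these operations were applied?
a=4, z=-5

Working backwards:
Final state: a=3, z=-8
Before step 2 (SUB(z, a)): a=3, z=-5
Before step 1 (DEC(a)): a=4, z=-5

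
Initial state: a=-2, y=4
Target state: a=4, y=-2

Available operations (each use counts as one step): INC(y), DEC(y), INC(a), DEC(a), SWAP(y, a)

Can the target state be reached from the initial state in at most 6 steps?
Yes

Path (1 step): SWAP(y, a)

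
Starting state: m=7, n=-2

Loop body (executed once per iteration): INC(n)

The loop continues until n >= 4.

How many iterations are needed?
6

Tracing iterations:
Initial: m=7, n=-2
After iteration 1: m=7, n=-1
After iteration 2: m=7, n=0
After iteration 3: m=7, n=1
After iteration 4: m=7, n=2
After iteration 5: m=7, n=3
After iteration 6: m=7, n=4
n >= 4 now holds, so the loop exits after 6 iterations.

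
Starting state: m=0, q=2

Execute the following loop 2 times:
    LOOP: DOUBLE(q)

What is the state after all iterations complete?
m=0, q=8

Iteration trace:
Start: m=0, q=2
After iteration 1: m=0, q=4
After iteration 2: m=0, q=8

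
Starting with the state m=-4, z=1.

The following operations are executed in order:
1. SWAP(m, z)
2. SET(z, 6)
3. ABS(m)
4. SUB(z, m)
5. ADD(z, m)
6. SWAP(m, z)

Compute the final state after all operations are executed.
{m: 6, z: 1}

Step-by-step execution:
Initial: m=-4, z=1
After step 1 (SWAP(m, z)): m=1, z=-4
After step 2 (SET(z, 6)): m=1, z=6
After step 3 (ABS(m)): m=1, z=6
After step 4 (SUB(z, m)): m=1, z=5
After step 5 (ADD(z, m)): m=1, z=6
After step 6 (SWAP(m, z)): m=6, z=1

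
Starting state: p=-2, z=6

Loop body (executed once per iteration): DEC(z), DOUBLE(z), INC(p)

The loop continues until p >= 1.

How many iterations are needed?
3

Tracing iterations:
Initial: p=-2, z=6
After iteration 1: p=-1, z=10
After iteration 2: p=0, z=18
After iteration 3: p=1, z=34
p >= 1 now holds, so the loop exits after 3 iterations.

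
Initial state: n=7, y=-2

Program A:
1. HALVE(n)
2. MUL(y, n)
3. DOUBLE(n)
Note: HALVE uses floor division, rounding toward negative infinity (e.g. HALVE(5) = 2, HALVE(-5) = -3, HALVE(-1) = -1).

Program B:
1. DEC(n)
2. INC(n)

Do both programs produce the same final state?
No

Program A final state: n=6, y=-6
Program B final state: n=7, y=-2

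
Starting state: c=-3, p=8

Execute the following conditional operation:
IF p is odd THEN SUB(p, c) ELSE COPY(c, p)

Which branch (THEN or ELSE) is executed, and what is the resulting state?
Branch: ELSE, Final state: c=8, p=8

Evaluating condition: p is odd
Condition is False, so ELSE branch executes
After COPY(c, p): c=8, p=8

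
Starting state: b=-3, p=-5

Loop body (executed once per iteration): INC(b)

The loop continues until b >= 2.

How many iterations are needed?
5

Tracing iterations:
Initial: b=-3, p=-5
After iteration 1: b=-2, p=-5
After iteration 2: b=-1, p=-5
After iteration 3: b=0, p=-5
After iteration 4: b=1, p=-5
After iteration 5: b=2, p=-5
b >= 2 now holds, so the loop exits after 5 iterations.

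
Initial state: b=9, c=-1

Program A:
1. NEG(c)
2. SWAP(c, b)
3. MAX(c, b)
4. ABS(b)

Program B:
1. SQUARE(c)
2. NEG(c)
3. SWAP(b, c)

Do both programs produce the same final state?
No

Program A final state: b=1, c=9
Program B final state: b=-1, c=9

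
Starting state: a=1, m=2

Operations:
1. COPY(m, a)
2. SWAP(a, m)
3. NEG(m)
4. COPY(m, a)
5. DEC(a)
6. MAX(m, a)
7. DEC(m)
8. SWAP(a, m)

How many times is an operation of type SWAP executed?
2

Counting SWAP operations:
Step 2: SWAP(a, m) ← SWAP
Step 8: SWAP(a, m) ← SWAP
Total: 2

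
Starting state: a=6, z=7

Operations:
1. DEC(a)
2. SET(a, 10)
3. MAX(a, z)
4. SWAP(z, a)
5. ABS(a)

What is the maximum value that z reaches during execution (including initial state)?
10

Values of z at each step:
Initial: z = 7
After step 1: z = 7
After step 2: z = 7
After step 3: z = 7
After step 4: z = 10 ← maximum
After step 5: z = 10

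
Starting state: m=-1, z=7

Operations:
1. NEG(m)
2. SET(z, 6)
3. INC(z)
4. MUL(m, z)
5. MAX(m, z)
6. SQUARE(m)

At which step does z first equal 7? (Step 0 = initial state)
Step 0

Tracing z:
Initial: z = 7 ← first occurrence
After step 1: z = 7
After step 2: z = 6
After step 3: z = 7
After step 4: z = 7
After step 5: z = 7
After step 6: z = 7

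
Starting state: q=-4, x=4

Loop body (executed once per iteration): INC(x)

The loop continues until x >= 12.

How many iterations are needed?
8

Tracing iterations:
Initial: q=-4, x=4
After iteration 1: q=-4, x=5
After iteration 2: q=-4, x=6
After iteration 3: q=-4, x=7
After iteration 4: q=-4, x=8
After iteration 5: q=-4, x=9
After iteration 6: q=-4, x=10
After iteration 7: q=-4, x=11
After iteration 8: q=-4, x=12
x >= 12 now holds, so the loop exits after 8 iterations.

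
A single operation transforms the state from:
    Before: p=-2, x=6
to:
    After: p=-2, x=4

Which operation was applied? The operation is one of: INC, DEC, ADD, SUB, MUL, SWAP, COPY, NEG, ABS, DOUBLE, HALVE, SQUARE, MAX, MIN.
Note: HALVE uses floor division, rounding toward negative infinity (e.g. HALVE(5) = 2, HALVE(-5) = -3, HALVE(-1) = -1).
ADD(x, p)

Analyzing the change:
Before: p=-2, x=6
After: p=-2, x=4
Variable x changed from 6 to 4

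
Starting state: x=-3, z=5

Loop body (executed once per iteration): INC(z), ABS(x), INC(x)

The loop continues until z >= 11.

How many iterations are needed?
6

Tracing iterations:
Initial: x=-3, z=5
After iteration 1: x=4, z=6
After iteration 2: x=5, z=7
After iteration 3: x=6, z=8
After iteration 4: x=7, z=9
After iteration 5: x=8, z=10
After iteration 6: x=9, z=11
z >= 11 now holds, so the loop exits after 6 iterations.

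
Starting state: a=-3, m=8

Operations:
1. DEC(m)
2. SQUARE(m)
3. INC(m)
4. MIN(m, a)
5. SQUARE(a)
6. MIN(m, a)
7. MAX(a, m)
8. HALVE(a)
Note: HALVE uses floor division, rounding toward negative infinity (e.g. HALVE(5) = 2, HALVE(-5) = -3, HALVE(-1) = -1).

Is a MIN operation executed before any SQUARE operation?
No

First MIN: step 4
First SQUARE: step 2
Since 4 > 2, SQUARE comes first.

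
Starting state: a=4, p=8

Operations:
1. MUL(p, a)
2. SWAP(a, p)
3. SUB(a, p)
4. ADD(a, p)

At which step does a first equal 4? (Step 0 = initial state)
Step 0

Tracing a:
Initial: a = 4 ← first occurrence
After step 1: a = 4
After step 2: a = 32
After step 3: a = 28
After step 4: a = 32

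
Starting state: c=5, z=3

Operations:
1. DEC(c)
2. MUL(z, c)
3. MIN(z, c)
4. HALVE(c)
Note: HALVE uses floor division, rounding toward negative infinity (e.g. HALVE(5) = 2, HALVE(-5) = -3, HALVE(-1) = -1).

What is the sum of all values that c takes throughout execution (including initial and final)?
19

Values of c at each step:
Initial: c = 5
After step 1: c = 4
After step 2: c = 4
After step 3: c = 4
After step 4: c = 2
Sum = 5 + 4 + 4 + 4 + 2 = 19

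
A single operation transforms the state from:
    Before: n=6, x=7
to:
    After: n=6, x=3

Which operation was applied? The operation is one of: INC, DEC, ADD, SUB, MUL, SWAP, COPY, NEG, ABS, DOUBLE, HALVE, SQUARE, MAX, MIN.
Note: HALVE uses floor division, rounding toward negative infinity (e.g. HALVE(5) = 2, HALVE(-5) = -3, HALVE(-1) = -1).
HALVE(x)

Analyzing the change:
Before: n=6, x=7
After: n=6, x=3
Variable x changed from 7 to 3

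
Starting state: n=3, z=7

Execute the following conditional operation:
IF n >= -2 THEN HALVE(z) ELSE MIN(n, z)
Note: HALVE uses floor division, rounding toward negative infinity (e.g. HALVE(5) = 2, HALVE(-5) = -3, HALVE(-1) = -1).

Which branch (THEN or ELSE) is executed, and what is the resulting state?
Branch: THEN, Final state: n=3, z=3

Evaluating condition: n >= -2
n = 3
Condition is True, so THEN branch executes
After HALVE(z): n=3, z=3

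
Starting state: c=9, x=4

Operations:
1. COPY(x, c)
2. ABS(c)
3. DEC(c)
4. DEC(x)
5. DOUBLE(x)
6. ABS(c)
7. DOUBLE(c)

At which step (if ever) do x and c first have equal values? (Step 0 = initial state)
Step 1

x and c first become equal after step 1.

Comparing values at each step:
Initial: x=4, c=9
After step 1: x=9, c=9 ← equal!
After step 2: x=9, c=9 ← equal!
After step 3: x=9, c=8
After step 4: x=8, c=8 ← equal!
After step 5: x=16, c=8
After step 6: x=16, c=8
After step 7: x=16, c=16 ← equal!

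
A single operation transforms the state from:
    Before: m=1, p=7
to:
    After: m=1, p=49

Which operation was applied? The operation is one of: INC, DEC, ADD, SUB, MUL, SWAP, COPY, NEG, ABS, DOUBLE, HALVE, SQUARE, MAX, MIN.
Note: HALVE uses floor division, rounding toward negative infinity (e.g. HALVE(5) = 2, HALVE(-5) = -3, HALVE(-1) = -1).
SQUARE(p)

Analyzing the change:
Before: m=1, p=7
After: m=1, p=49
Variable p changed from 7 to 49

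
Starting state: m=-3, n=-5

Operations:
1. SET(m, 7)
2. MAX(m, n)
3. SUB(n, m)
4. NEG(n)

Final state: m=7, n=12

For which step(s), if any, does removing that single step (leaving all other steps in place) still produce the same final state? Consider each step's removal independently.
Step(s) 2

Testing removal of each single step:
Without step 1: final = m=-3, n=2 (different)
Without step 2: final = m=7, n=12 (same)
Without step 3: final = m=7, n=5 (different)
Without step 4: final = m=7, n=-12 (different)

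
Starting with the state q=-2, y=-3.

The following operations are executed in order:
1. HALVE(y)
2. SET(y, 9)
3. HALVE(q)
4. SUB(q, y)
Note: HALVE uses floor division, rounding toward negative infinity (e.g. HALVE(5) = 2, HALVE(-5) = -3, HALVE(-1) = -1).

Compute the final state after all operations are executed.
{q: -10, y: 9}

Step-by-step execution:
Initial: q=-2, y=-3
After step 1 (HALVE(y)): q=-2, y=-2
After step 2 (SET(y, 9)): q=-2, y=9
After step 3 (HALVE(q)): q=-1, y=9
After step 4 (SUB(q, y)): q=-10, y=9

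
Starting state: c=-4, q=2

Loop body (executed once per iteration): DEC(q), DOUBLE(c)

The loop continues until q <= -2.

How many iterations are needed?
4

Tracing iterations:
Initial: c=-4, q=2
After iteration 1: c=-8, q=1
After iteration 2: c=-16, q=0
After iteration 3: c=-32, q=-1
After iteration 4: c=-64, q=-2
q <= -2 now holds, so the loop exits after 4 iterations.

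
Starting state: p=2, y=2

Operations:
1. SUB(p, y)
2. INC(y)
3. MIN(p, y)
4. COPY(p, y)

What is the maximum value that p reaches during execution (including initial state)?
3

Values of p at each step:
Initial: p = 2
After step 1: p = 0
After step 2: p = 0
After step 3: p = 0
After step 4: p = 3 ← maximum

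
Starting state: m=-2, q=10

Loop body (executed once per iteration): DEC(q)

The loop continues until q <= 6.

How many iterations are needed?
4

Tracing iterations:
Initial: m=-2, q=10
After iteration 1: m=-2, q=9
After iteration 2: m=-2, q=8
After iteration 3: m=-2, q=7
After iteration 4: m=-2, q=6
q <= 6 now holds, so the loop exits after 4 iterations.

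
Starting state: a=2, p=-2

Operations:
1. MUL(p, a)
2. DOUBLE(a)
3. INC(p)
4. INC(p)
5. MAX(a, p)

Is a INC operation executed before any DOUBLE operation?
No

First INC: step 3
First DOUBLE: step 2
Since 3 > 2, DOUBLE comes first.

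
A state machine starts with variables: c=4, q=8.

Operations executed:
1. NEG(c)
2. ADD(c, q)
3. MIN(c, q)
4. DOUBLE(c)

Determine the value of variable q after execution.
q = 8

Tracing execution:
Step 1: NEG(c) → q = 8
Step 2: ADD(c, q) → q = 8
Step 3: MIN(c, q) → q = 8
Step 4: DOUBLE(c) → q = 8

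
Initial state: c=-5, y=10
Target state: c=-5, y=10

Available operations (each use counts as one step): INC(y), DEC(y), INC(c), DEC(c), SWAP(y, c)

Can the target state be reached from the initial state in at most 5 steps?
Yes

Path (0 steps): 0 steps (already at target)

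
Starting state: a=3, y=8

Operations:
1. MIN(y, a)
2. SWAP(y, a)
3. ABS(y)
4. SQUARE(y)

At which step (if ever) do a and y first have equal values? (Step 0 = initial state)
Step 1

a and y first become equal after step 1.

Comparing values at each step:
Initial: a=3, y=8
After step 1: a=3, y=3 ← equal!
After step 2: a=3, y=3 ← equal!
After step 3: a=3, y=3 ← equal!
After step 4: a=3, y=9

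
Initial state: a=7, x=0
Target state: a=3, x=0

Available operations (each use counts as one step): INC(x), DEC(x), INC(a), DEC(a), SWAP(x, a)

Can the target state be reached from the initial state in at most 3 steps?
No

The target state cannot be reached within 3 steps.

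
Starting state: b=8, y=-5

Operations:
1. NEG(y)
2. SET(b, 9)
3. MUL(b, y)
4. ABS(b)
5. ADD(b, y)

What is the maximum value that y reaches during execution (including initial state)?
5

Values of y at each step:
Initial: y = -5
After step 1: y = 5 ← maximum
After step 2: y = 5
After step 3: y = 5
After step 4: y = 5
After step 5: y = 5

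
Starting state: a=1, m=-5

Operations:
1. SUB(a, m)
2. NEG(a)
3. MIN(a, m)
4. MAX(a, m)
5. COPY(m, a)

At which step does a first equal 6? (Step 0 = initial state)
Step 1

Tracing a:
Initial: a = 1
After step 1: a = 6 ← first occurrence
After step 2: a = -6
After step 3: a = -6
After step 4: a = -5
After step 5: a = -5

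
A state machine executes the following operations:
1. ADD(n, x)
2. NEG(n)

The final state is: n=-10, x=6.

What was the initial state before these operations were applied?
n=4, x=6

Working backwards:
Final state: n=-10, x=6
Before step 2 (NEG(n)): n=10, x=6
Before step 1 (ADD(n, x)): n=4, x=6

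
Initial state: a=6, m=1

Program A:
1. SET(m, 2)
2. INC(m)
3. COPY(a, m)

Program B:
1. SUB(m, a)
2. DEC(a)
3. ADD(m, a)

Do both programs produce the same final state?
No

Program A final state: a=3, m=3
Program B final state: a=5, m=0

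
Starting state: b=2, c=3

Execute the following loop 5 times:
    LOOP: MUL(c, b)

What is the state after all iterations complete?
b=2, c=96

Iteration trace:
Start: b=2, c=3
After iteration 1: b=2, c=6
After iteration 2: b=2, c=12
After iteration 3: b=2, c=24
After iteration 4: b=2, c=48
After iteration 5: b=2, c=96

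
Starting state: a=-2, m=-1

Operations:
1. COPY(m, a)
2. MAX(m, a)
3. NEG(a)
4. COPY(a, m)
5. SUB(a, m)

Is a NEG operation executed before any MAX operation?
No

First NEG: step 3
First MAX: step 2
Since 3 > 2, MAX comes first.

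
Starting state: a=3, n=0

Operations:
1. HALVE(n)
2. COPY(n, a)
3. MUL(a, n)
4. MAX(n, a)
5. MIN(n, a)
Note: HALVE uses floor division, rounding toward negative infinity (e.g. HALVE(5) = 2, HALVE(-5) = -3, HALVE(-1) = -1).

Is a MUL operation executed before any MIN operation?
Yes

First MUL: step 3
First MIN: step 5
Since 3 < 5, MUL comes first.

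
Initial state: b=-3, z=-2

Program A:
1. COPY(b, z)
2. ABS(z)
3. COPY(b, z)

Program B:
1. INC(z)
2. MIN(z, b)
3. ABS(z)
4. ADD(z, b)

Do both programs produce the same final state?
No

Program A final state: b=2, z=2
Program B final state: b=-3, z=0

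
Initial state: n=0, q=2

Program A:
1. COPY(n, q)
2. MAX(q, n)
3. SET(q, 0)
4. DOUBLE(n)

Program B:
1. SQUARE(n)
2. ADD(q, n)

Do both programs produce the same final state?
No

Program A final state: n=4, q=0
Program B final state: n=0, q=2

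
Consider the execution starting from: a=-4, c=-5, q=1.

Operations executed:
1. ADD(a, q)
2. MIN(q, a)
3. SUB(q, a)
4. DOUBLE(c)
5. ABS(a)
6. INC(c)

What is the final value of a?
a = 3

Tracing execution:
Step 1: ADD(a, q) → a = -3
Step 2: MIN(q, a) → a = -3
Step 3: SUB(q, a) → a = -3
Step 4: DOUBLE(c) → a = -3
Step 5: ABS(a) → a = 3
Step 6: INC(c) → a = 3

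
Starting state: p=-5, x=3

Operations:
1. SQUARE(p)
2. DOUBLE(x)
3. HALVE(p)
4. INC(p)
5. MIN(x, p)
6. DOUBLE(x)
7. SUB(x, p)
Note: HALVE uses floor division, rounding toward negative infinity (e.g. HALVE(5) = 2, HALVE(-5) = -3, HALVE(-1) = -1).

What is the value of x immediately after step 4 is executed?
x = 6

Tracing x through execution:
Initial: x = 3
After step 1 (SQUARE(p)): x = 3
After step 2 (DOUBLE(x)): x = 6
After step 3 (HALVE(p)): x = 6
After step 4 (INC(p)): x = 6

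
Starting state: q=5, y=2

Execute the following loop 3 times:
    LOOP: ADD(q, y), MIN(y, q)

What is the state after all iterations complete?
q=11, y=2

Iteration trace:
Start: q=5, y=2
After iteration 1: q=7, y=2
After iteration 2: q=9, y=2
After iteration 3: q=11, y=2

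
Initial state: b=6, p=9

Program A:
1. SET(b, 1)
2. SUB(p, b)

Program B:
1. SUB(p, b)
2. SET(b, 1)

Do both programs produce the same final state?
No

Program A final state: b=1, p=8
Program B final state: b=1, p=3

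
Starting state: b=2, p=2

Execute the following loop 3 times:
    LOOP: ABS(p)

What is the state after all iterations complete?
b=2, p=2

Iteration trace:
Start: b=2, p=2
After iteration 1: b=2, p=2
After iteration 2: b=2, p=2
After iteration 3: b=2, p=2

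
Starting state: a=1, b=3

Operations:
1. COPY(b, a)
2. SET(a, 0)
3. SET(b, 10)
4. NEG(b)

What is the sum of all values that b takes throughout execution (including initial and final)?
5

Values of b at each step:
Initial: b = 3
After step 1: b = 1
After step 2: b = 1
After step 3: b = 10
After step 4: b = -10
Sum = 3 + 1 + 1 + 10 + -10 = 5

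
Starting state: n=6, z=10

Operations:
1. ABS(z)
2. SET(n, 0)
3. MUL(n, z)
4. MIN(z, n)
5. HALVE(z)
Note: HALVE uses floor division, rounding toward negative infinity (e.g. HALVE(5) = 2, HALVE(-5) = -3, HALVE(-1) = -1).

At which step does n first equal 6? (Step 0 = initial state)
Step 0

Tracing n:
Initial: n = 6 ← first occurrence
After step 1: n = 6
After step 2: n = 0
After step 3: n = 0
After step 4: n = 0
After step 5: n = 0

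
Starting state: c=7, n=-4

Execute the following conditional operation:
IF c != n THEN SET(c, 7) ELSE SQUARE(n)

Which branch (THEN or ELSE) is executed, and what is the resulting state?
Branch: THEN, Final state: c=7, n=-4

Evaluating condition: c != n
c = 7, n = -4
Condition is True, so THEN branch executes
After SET(c, 7): c=7, n=-4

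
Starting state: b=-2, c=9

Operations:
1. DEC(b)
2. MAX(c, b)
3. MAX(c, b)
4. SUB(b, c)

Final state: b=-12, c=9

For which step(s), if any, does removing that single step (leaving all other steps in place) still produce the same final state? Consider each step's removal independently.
Step(s) 2, 3

Testing removal of each single step:
Without step 1: final = b=-11, c=9 (different)
Without step 2: final = b=-12, c=9 (same)
Without step 3: final = b=-12, c=9 (same)
Without step 4: final = b=-3, c=9 (different)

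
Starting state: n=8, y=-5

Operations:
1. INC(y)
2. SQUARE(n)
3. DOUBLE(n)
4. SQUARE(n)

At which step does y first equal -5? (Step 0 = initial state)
Step 0

Tracing y:
Initial: y = -5 ← first occurrence
After step 1: y = -4
After step 2: y = -4
After step 3: y = -4
After step 4: y = -4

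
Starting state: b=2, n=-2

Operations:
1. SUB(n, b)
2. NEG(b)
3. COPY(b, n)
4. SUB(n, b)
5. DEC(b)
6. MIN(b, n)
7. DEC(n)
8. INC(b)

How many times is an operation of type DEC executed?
2

Counting DEC operations:
Step 5: DEC(b) ← DEC
Step 7: DEC(n) ← DEC
Total: 2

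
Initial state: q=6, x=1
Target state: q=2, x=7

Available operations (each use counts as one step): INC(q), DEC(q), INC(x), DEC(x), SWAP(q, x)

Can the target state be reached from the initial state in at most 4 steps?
Yes

Path (3 steps): INC(q) → INC(x) → SWAP(q, x)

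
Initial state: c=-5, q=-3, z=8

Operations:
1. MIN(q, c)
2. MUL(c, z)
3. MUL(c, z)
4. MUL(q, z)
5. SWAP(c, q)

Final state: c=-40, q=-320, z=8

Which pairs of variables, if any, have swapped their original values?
None

Comparing initial and final values:
z: 8 → 8
q: -3 → -320
c: -5 → -40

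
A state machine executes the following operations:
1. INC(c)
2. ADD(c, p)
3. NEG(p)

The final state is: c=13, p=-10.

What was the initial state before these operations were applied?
c=2, p=10

Working backwards:
Final state: c=13, p=-10
Before step 3 (NEG(p)): c=13, p=10
Before step 2 (ADD(c, p)): c=3, p=10
Before step 1 (INC(c)): c=2, p=10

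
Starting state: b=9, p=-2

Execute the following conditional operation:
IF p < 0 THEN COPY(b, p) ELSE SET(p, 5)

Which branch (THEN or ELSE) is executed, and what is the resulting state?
Branch: THEN, Final state: b=-2, p=-2

Evaluating condition: p < 0
p = -2
Condition is True, so THEN branch executes
After COPY(b, p): b=-2, p=-2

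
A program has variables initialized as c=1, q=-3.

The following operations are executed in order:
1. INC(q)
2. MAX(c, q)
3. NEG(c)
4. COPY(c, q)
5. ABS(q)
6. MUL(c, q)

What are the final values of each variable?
{c: -4, q: 2}

Step-by-step execution:
Initial: c=1, q=-3
After step 1 (INC(q)): c=1, q=-2
After step 2 (MAX(c, q)): c=1, q=-2
After step 3 (NEG(c)): c=-1, q=-2
After step 4 (COPY(c, q)): c=-2, q=-2
After step 5 (ABS(q)): c=-2, q=2
After step 6 (MUL(c, q)): c=-4, q=2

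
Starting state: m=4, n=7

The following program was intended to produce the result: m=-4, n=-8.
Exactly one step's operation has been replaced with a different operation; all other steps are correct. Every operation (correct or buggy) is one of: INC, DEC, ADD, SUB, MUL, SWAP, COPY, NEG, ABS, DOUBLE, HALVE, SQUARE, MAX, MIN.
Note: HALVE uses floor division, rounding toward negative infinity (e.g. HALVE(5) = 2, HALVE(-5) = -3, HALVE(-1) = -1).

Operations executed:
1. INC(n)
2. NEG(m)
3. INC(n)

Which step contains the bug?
Step 3

Trace with buggy code:
Initial: m=4, n=7
After step 1: m=4, n=8
After step 2: m=-4, n=8
After step 3: m=-4, n=9
Actual final m=-4, n=9 ≠ expected m=-4, n=-8.
Step 3 is the only position where a single-operation replacement can produce the expected result.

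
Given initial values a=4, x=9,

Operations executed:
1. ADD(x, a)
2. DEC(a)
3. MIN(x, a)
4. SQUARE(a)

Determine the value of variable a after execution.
a = 9

Tracing execution:
Step 1: ADD(x, a) → a = 4
Step 2: DEC(a) → a = 3
Step 3: MIN(x, a) → a = 3
Step 4: SQUARE(a) → a = 9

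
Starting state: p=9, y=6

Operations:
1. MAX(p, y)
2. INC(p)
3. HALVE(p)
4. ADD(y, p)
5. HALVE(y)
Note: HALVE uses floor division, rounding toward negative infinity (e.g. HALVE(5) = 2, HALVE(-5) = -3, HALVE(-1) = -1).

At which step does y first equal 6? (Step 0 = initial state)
Step 0

Tracing y:
Initial: y = 6 ← first occurrence
After step 1: y = 6
After step 2: y = 6
After step 3: y = 6
After step 4: y = 11
After step 5: y = 5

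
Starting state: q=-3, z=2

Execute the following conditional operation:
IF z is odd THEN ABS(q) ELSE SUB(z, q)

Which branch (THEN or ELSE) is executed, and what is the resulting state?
Branch: ELSE, Final state: q=-3, z=5

Evaluating condition: z is odd
Condition is False, so ELSE branch executes
After SUB(z, q): q=-3, z=5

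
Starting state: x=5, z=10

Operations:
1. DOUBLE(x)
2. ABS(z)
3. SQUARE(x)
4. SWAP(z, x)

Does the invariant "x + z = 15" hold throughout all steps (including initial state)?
No, violated after step 1

The invariant is violated after step 1.

State at each step:
Initial: x=5, z=10
After step 1: x=10, z=10
After step 2: x=10, z=10
After step 3: x=100, z=10
After step 4: x=10, z=100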